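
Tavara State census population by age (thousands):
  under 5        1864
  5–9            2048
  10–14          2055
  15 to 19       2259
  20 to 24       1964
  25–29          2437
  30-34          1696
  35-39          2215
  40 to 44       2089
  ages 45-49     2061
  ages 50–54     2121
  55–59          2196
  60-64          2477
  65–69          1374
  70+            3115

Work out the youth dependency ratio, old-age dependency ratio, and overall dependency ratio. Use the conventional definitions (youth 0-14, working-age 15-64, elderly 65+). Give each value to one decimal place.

0–14: 1864 + 2048 + 2055 = 5967
15–64: 2259 + 1964 + 2437 + 1696 + 2215 + 2089 + 2061 + 2121 + 2196 + 2477 = 21515
65+: 1374 + 3115 = 4489
Youth dependency ratio = 5967 / 21515 × 100 = 27.7
Old-age dependency ratio = 4489 / 21515 × 100 = 20.9
Total dependency ratio = (5967 + 4489) / 21515 × 100 = 10456 / 21515 × 100 = 48.6

Youth dependency ratio: 27.7
Old-age dependency ratio: 20.9
Total dependency ratio: 48.6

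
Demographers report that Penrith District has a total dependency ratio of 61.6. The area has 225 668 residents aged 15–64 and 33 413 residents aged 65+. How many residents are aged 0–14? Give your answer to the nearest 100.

Aged 0–14: 105 600

Total dependency ratio = (youth + elderly) / working-age × 100
61.6 = (Y + 33 413) / 225 668 × 100
⇒ 105 600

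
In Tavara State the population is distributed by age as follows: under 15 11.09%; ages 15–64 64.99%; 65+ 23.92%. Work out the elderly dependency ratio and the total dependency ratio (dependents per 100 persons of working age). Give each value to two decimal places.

Old-age dependency ratio = 23.92 / 64.99 × 100 = 36.81
Total dependency ratio = (11.09 + 23.92) / 64.99 × 100 = 35.01 / 64.99 × 100 = 53.87

Old-age dependency ratio: 36.81
Total dependency ratio: 53.87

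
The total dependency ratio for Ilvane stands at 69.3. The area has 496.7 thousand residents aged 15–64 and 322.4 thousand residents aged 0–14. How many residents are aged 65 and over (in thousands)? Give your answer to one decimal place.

Aged 65 and over: 21.8

Total dependency ratio = (youth + elderly) / working-age × 100
69.3 = (322.4 + E) / 496.7 × 100
⇒ 21.8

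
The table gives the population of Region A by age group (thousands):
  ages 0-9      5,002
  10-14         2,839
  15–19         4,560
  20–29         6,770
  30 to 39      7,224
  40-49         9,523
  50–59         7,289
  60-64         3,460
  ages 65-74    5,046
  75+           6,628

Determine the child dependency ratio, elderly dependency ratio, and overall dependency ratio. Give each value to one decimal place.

Youth dependency ratio: 20.2
Old-age dependency ratio: 30.1
Total dependency ratio: 50.3

0–14: 5,002 + 2,839 = 7,841
15–64: 4,560 + 6,770 + 7,224 + 9,523 + 7,289 + 3,460 = 38,826
65+: 5,046 + 6,628 = 11,674
Youth dependency ratio = 7,841 / 38,826 × 100 = 20.2
Old-age dependency ratio = 11,674 / 38,826 × 100 = 30.1
Total dependency ratio = (7,841 + 11,674) / 38,826 × 100 = 19,515 / 38,826 × 100 = 50.3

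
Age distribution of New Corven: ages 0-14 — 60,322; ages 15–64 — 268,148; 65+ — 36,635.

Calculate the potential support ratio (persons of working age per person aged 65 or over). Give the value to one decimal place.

Potential support ratio: 7.3

Potential support ratio = 268,148 / 36,635 = 7.3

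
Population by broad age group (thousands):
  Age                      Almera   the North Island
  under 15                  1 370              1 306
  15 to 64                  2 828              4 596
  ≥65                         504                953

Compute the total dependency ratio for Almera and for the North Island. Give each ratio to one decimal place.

Almera: 66.3
the North Island: 49.2

Almera: (1 370 + 504) / 2 828 × 100 = 1 874 / 2 828 × 100 = 66.3
the North Island: (1 306 + 953) / 4 596 × 100 = 2 259 / 4 596 × 100 = 49.2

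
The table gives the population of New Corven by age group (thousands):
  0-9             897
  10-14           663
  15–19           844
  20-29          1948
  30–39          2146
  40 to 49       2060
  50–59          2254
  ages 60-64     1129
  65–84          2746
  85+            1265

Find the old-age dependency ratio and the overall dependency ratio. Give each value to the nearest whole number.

Old-age dependency ratio: 39
Total dependency ratio: 54

0–14: 897 + 663 = 1560
15–64: 844 + 1948 + 2146 + 2060 + 2254 + 1129 = 10381
65+: 2746 + 1265 = 4011
Old-age dependency ratio = 4011 / 10381 × 100 = 39
Total dependency ratio = (1560 + 4011) / 10381 × 100 = 5571 / 10381 × 100 = 54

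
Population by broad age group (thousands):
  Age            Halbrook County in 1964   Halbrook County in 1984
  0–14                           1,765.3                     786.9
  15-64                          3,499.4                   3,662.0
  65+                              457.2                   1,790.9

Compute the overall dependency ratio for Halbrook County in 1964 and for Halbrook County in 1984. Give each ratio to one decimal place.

Halbrook County in 1964: (1,765.3 + 457.2) / 3,499.4 × 100 = 2,222.5 / 3,499.4 × 100 = 63.5
Halbrook County in 1984: (786.9 + 1,790.9) / 3,662.0 × 100 = 2,577.8 / 3,662.0 × 100 = 70.4

Halbrook County in 1964: 63.5
Halbrook County in 1984: 70.4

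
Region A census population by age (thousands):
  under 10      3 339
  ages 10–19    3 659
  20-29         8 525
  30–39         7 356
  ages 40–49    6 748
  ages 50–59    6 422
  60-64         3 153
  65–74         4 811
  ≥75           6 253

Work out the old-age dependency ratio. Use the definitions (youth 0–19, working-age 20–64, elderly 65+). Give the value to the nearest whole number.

0–19: 3 339 + 3 659 = 6 998
20–64: 8 525 + 7 356 + 6 748 + 6 422 + 3 153 = 32 204
65+: 4 811 + 6 253 = 11 064
Old-age dependency ratio = 11 064 / 32 204 × 100 = 34

Old-age dependency ratio: 34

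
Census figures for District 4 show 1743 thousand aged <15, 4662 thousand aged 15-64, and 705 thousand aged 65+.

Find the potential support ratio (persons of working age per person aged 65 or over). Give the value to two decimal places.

Potential support ratio: 6.61

Potential support ratio = 4662 / 705 = 6.61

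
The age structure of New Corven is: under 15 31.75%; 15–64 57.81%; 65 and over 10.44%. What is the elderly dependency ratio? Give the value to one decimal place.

Old-age dependency ratio: 18.1

Old-age dependency ratio = 10.44 / 57.81 × 100 = 18.1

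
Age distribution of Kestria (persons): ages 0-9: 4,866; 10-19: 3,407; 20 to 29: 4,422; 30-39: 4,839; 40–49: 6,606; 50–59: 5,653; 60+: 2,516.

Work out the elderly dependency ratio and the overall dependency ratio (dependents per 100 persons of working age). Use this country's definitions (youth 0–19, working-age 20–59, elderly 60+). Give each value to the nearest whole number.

Old-age dependency ratio: 12
Total dependency ratio: 50

0–19: 4,866 + 3,407 = 8,273
20–59: 4,422 + 4,839 + 6,606 + 5,653 = 21,520
60+: 2,516
Old-age dependency ratio = 2,516 / 21,520 × 100 = 12
Total dependency ratio = (8,273 + 2,516) / 21,520 × 100 = 10,789 / 21,520 × 100 = 50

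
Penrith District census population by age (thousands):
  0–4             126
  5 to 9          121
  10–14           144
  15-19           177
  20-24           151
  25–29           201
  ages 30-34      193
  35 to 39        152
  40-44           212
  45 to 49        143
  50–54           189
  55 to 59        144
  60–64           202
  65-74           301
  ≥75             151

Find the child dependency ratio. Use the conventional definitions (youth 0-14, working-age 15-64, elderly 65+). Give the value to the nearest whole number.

0–14: 126 + 121 + 144 = 391
15–64: 177 + 151 + 201 + 193 + 152 + 212 + 143 + 189 + 144 + 202 = 1764
65+: 301 + 151 = 452
Youth dependency ratio = 391 / 1764 × 100 = 22

Youth dependency ratio: 22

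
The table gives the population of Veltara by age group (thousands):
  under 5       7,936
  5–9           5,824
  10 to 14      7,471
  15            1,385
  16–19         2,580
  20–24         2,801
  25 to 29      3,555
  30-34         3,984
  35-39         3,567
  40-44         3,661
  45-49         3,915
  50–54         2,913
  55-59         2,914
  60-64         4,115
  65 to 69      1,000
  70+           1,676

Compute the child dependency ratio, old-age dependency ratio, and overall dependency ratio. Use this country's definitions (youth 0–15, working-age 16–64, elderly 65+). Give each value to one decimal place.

0–15: 7,936 + 5,824 + 7,471 + 1,385 = 22,616
16–64: 2,580 + 2,801 + 3,555 + 3,984 + 3,567 + 3,661 + 3,915 + 2,913 + 2,914 + 4,115 = 34,005
65+: 1,000 + 1,676 = 2,676
Youth dependency ratio = 22,616 / 34,005 × 100 = 66.5
Old-age dependency ratio = 2,676 / 34,005 × 100 = 7.9
Total dependency ratio = (22,616 + 2,676) / 34,005 × 100 = 25,292 / 34,005 × 100 = 74.4

Youth dependency ratio: 66.5
Old-age dependency ratio: 7.9
Total dependency ratio: 74.4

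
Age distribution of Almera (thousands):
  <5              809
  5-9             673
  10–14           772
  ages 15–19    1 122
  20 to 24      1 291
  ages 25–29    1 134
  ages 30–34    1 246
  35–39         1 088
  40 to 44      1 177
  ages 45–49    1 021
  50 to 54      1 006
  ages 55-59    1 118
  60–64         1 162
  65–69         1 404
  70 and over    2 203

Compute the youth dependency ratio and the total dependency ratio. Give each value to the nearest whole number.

Youth dependency ratio: 20
Total dependency ratio: 52

0–14: 809 + 673 + 772 = 2 254
15–64: 1 122 + 1 291 + 1 134 + 1 246 + 1 088 + 1 177 + 1 021 + 1 006 + 1 118 + 1 162 = 11 365
65+: 1 404 + 2 203 = 3 607
Youth dependency ratio = 2 254 / 11 365 × 100 = 20
Total dependency ratio = (2 254 + 3 607) / 11 365 × 100 = 5 861 / 11 365 × 100 = 52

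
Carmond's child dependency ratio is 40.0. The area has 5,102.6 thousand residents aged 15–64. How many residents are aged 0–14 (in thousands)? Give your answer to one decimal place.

Youth dependency ratio = youth / working-age × 100
40.0 = Y / 5,102.6 × 100
⇒ 2,041.0

Aged 0–14: 2,041.0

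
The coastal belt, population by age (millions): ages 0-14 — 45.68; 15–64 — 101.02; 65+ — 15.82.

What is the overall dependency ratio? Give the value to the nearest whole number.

Total dependency ratio: 61

Total dependency ratio = (45.68 + 15.82) / 101.02 × 100 = 61.50 / 101.02 × 100 = 61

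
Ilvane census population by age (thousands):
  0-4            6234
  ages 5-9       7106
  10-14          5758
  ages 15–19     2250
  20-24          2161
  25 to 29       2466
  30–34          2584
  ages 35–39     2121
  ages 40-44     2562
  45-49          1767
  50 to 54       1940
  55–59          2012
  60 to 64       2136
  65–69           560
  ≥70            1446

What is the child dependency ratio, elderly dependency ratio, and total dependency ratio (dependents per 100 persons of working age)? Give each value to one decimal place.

0–14: 6234 + 7106 + 5758 = 19098
15–64: 2250 + 2161 + 2466 + 2584 + 2121 + 2562 + 1767 + 1940 + 2012 + 2136 = 21999
65+: 560 + 1446 = 2006
Youth dependency ratio = 19098 / 21999 × 100 = 86.8
Old-age dependency ratio = 2006 / 21999 × 100 = 9.1
Total dependency ratio = (19098 + 2006) / 21999 × 100 = 21104 / 21999 × 100 = 95.9

Youth dependency ratio: 86.8
Old-age dependency ratio: 9.1
Total dependency ratio: 95.9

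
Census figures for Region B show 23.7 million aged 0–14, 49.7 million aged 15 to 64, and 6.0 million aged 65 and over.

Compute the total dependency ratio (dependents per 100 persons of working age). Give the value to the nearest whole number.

Total dependency ratio = (23.7 + 6.0) / 49.7 × 100 = 29.7 / 49.7 × 100 = 60

Total dependency ratio: 60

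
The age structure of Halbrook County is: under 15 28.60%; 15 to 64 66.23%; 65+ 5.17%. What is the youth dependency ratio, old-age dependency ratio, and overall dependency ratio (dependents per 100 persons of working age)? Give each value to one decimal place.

Youth dependency ratio = 28.60 / 66.23 × 100 = 43.2
Old-age dependency ratio = 5.17 / 66.23 × 100 = 7.8
Total dependency ratio = (28.60 + 5.17) / 66.23 × 100 = 33.77 / 66.23 × 100 = 51.0

Youth dependency ratio: 43.2
Old-age dependency ratio: 7.8
Total dependency ratio: 51.0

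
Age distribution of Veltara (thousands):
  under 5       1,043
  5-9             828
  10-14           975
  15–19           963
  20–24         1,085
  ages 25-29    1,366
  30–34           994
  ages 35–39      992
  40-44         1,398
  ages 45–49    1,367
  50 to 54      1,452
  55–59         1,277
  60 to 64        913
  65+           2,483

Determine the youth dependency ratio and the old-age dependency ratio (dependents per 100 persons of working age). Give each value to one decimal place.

0–14: 1,043 + 828 + 975 = 2,846
15–64: 963 + 1,085 + 1,366 + 994 + 992 + 1,398 + 1,367 + 1,452 + 1,277 + 913 = 11,807
65+: 2,483
Youth dependency ratio = 2,846 / 11,807 × 100 = 24.1
Old-age dependency ratio = 2,483 / 11,807 × 100 = 21.0

Youth dependency ratio: 24.1
Old-age dependency ratio: 21.0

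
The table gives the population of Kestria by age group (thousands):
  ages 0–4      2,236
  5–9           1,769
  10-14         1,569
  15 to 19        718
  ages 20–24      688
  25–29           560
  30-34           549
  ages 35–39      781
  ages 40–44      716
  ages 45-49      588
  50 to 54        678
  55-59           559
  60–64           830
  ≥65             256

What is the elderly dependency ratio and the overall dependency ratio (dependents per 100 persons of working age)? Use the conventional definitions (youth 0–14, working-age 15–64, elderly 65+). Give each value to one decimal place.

0–14: 2,236 + 1,769 + 1,569 = 5,574
15–64: 718 + 688 + 560 + 549 + 781 + 716 + 588 + 678 + 559 + 830 = 6,667
65+: 256
Old-age dependency ratio = 256 / 6,667 × 100 = 3.8
Total dependency ratio = (5,574 + 256) / 6,667 × 100 = 5,830 / 6,667 × 100 = 87.4

Old-age dependency ratio: 3.8
Total dependency ratio: 87.4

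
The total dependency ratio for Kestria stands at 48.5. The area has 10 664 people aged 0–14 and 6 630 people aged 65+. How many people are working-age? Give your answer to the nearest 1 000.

Working-age: 36 000

Total dependency ratio = (youth + elderly) / working-age × 100
48.5 = (10 664 + 6 630) / W × 100
⇒ 36 000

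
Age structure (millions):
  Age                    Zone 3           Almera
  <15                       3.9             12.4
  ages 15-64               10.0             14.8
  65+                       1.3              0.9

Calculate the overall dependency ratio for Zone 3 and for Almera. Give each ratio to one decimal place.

Zone 3: (3.9 + 1.3) / 10.0 × 100 = 5.2 / 10.0 × 100 = 52.0
Almera: (12.4 + 0.9) / 14.8 × 100 = 13.3 / 14.8 × 100 = 89.9

Zone 3: 52.0
Almera: 89.9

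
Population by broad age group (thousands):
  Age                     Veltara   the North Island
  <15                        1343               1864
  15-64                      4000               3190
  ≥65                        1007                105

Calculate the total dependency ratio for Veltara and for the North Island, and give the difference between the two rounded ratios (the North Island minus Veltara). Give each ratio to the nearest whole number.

Veltara: 59
the North Island: 62
Difference: +3

Veltara: (1343 + 1007) / 4000 × 100 = 2350 / 4000 × 100 = 59
the North Island: (1864 + 105) / 3190 × 100 = 1969 / 3190 × 100 = 62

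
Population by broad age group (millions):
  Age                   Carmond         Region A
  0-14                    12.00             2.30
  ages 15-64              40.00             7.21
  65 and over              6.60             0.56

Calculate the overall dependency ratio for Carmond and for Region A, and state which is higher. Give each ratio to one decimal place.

Carmond: 46.5
Region A: 39.7
Higher: Carmond

Carmond: (12.00 + 6.60) / 40.00 × 100 = 18.60 / 40.00 × 100 = 46.5
Region A: (2.30 + 0.56) / 7.21 × 100 = 2.86 / 7.21 × 100 = 39.7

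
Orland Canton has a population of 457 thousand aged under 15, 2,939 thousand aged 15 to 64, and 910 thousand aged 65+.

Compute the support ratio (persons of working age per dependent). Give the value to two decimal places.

Support ratio = 2,939 / (457 + 910) = 2,939 / 1,367 = 2.15

Support ratio: 2.15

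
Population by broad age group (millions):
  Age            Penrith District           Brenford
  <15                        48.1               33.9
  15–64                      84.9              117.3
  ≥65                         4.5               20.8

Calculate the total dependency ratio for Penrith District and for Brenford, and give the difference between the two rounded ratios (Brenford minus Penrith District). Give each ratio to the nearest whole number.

Penrith District: (48.1 + 4.5) / 84.9 × 100 = 52.6 / 84.9 × 100 = 62
Brenford: (33.9 + 20.8) / 117.3 × 100 = 54.7 / 117.3 × 100 = 47

Penrith District: 62
Brenford: 47
Difference: -15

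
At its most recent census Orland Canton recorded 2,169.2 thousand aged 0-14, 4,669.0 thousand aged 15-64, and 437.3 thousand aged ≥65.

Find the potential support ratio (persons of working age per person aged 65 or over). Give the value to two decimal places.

Potential support ratio = 4,669.0 / 437.3 = 10.68

Potential support ratio: 10.68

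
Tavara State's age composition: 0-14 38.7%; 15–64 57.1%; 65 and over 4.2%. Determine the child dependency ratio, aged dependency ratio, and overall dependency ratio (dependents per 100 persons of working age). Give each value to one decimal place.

Youth dependency ratio = 38.7 / 57.1 × 100 = 67.8
Old-age dependency ratio = 4.2 / 57.1 × 100 = 7.4
Total dependency ratio = (38.7 + 4.2) / 57.1 × 100 = 42.9 / 57.1 × 100 = 75.1

Youth dependency ratio: 67.8
Old-age dependency ratio: 7.4
Total dependency ratio: 75.1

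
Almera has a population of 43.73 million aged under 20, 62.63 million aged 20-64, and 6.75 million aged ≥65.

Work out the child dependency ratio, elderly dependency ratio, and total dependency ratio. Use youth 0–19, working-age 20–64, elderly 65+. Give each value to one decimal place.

Youth dependency ratio: 69.8
Old-age dependency ratio: 10.8
Total dependency ratio: 80.6

Youth dependency ratio = 43.73 / 62.63 × 100 = 69.8
Old-age dependency ratio = 6.75 / 62.63 × 100 = 10.8
Total dependency ratio = (43.73 + 6.75) / 62.63 × 100 = 50.48 / 62.63 × 100 = 80.6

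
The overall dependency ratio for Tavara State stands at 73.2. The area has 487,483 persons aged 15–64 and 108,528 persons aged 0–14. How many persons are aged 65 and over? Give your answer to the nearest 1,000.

Aged 65 and over: 248,000

Total dependency ratio = (youth + elderly) / working-age × 100
73.2 = (108,528 + E) / 487,483 × 100
⇒ 248,000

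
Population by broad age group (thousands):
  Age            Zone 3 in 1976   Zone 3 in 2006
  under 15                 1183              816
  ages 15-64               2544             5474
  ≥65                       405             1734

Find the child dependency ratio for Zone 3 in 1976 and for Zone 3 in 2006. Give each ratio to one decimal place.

Zone 3 in 1976: 46.5
Zone 3 in 2006: 14.9

Zone 3 in 1976: 1183 / 2544 × 100 = 46.5
Zone 3 in 2006: 816 / 5474 × 100 = 14.9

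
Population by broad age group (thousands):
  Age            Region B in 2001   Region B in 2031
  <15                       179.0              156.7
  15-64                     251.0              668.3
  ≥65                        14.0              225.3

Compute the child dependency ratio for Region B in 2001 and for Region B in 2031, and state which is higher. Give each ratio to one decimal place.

Region B in 2001: 71.3
Region B in 2031: 23.4
Higher: Region B in 2001

Region B in 2001: 179.0 / 251.0 × 100 = 71.3
Region B in 2031: 156.7 / 668.3 × 100 = 23.4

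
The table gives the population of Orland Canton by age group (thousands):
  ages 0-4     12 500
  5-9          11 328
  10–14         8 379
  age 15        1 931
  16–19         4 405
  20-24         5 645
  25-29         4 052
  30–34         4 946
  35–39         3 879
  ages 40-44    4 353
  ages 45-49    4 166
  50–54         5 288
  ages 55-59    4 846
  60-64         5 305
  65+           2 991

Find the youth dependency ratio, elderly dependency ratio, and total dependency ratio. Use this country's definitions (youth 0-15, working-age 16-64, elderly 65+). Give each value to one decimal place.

0–15: 12 500 + 11 328 + 8 379 + 1 931 = 34 138
16–64: 4 405 + 5 645 + 4 052 + 4 946 + 3 879 + 4 353 + 4 166 + 5 288 + 4 846 + 5 305 = 46 885
65+: 2 991
Youth dependency ratio = 34 138 / 46 885 × 100 = 72.8
Old-age dependency ratio = 2 991 / 46 885 × 100 = 6.4
Total dependency ratio = (34 138 + 2 991) / 46 885 × 100 = 37 129 / 46 885 × 100 = 79.2

Youth dependency ratio: 72.8
Old-age dependency ratio: 6.4
Total dependency ratio: 79.2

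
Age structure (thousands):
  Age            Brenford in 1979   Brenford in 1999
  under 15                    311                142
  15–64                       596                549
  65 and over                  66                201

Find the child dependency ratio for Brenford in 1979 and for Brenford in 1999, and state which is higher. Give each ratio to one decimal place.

Brenford in 1979: 311 / 596 × 100 = 52.2
Brenford in 1999: 142 / 549 × 100 = 25.9

Brenford in 1979: 52.2
Brenford in 1999: 25.9
Higher: Brenford in 1979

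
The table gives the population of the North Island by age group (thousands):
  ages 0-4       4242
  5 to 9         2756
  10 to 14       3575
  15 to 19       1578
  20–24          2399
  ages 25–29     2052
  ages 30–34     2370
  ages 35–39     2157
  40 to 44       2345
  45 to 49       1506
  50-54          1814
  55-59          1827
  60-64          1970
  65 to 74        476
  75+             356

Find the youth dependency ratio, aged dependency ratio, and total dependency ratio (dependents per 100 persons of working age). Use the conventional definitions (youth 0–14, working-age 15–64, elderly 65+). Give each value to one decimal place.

0–14: 4242 + 2756 + 3575 = 10573
15–64: 1578 + 2399 + 2052 + 2370 + 2157 + 2345 + 1506 + 1814 + 1827 + 1970 = 20018
65+: 476 + 356 = 832
Youth dependency ratio = 10573 / 20018 × 100 = 52.8
Old-age dependency ratio = 832 / 20018 × 100 = 4.2
Total dependency ratio = (10573 + 832) / 20018 × 100 = 11405 / 20018 × 100 = 57.0

Youth dependency ratio: 52.8
Old-age dependency ratio: 4.2
Total dependency ratio: 57.0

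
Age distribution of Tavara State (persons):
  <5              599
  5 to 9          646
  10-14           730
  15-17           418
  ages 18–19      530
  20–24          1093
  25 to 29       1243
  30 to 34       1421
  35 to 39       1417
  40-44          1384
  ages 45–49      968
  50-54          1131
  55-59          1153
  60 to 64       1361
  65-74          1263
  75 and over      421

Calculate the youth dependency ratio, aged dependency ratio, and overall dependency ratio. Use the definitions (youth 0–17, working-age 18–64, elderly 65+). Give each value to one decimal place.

Youth dependency ratio: 20.5
Old-age dependency ratio: 14.4
Total dependency ratio: 34.8

0–17: 599 + 646 + 730 + 418 = 2393
18–64: 530 + 1093 + 1243 + 1421 + 1417 + 1384 + 968 + 1131 + 1153 + 1361 = 11701
65+: 1263 + 421 = 1684
Youth dependency ratio = 2393 / 11701 × 100 = 20.5
Old-age dependency ratio = 1684 / 11701 × 100 = 14.4
Total dependency ratio = (2393 + 1684) / 11701 × 100 = 4077 / 11701 × 100 = 34.8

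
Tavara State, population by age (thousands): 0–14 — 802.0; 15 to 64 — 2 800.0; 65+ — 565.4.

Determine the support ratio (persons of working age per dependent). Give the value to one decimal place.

Support ratio = 2 800.0 / (802.0 + 565.4) = 2 800.0 / 1 367.4 = 2.0

Support ratio: 2.0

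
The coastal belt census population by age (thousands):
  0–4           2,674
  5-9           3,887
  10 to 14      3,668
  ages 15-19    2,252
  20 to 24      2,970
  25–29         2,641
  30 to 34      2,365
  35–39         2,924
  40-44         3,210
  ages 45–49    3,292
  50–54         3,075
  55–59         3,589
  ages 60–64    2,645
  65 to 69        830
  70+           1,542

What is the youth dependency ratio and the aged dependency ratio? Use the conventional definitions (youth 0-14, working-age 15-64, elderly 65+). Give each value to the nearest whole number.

0–14: 2,674 + 3,887 + 3,668 = 10,229
15–64: 2,252 + 2,970 + 2,641 + 2,365 + 2,924 + 3,210 + 3,292 + 3,075 + 3,589 + 2,645 = 28,963
65+: 830 + 1,542 = 2,372
Youth dependency ratio = 10,229 / 28,963 × 100 = 35
Old-age dependency ratio = 2,372 / 28,963 × 100 = 8

Youth dependency ratio: 35
Old-age dependency ratio: 8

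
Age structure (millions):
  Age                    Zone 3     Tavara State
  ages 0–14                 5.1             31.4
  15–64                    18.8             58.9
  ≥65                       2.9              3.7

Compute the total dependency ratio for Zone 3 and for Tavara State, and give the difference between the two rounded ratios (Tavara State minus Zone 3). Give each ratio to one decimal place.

Zone 3: (5.1 + 2.9) / 18.8 × 100 = 8.0 / 18.8 × 100 = 42.6
Tavara State: (31.4 + 3.7) / 58.9 × 100 = 35.1 / 58.9 × 100 = 59.6

Zone 3: 42.6
Tavara State: 59.6
Difference: +17.0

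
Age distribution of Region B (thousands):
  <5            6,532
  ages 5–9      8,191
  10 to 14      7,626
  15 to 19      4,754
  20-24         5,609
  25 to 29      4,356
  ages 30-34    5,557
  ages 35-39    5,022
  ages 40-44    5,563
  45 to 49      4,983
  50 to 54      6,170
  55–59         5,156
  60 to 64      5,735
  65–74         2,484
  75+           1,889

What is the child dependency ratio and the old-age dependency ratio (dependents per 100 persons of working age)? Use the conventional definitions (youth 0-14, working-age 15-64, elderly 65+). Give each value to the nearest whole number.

0–14: 6,532 + 8,191 + 7,626 = 22,349
15–64: 4,754 + 5,609 + 4,356 + 5,557 + 5,022 + 5,563 + 4,983 + 6,170 + 5,156 + 5,735 = 52,905
65+: 2,484 + 1,889 = 4,373
Youth dependency ratio = 22,349 / 52,905 × 100 = 42
Old-age dependency ratio = 4,373 / 52,905 × 100 = 8

Youth dependency ratio: 42
Old-age dependency ratio: 8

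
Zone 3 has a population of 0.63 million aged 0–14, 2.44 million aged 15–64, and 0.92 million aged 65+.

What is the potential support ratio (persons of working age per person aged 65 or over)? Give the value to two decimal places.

Potential support ratio = 2.44 / 0.92 = 2.65

Potential support ratio: 2.65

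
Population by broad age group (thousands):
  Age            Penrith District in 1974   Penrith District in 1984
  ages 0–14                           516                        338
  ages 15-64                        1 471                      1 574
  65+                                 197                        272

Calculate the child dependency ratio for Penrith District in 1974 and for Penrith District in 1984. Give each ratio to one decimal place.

Penrith District in 1974: 516 / 1 471 × 100 = 35.1
Penrith District in 1984: 338 / 1 574 × 100 = 21.5

Penrith District in 1974: 35.1
Penrith District in 1984: 21.5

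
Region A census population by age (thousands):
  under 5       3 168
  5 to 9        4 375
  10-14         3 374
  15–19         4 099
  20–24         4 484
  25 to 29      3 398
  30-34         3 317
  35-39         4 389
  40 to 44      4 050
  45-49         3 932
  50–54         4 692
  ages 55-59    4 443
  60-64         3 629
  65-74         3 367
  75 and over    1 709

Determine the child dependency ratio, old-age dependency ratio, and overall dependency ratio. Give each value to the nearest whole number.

Youth dependency ratio: 27
Old-age dependency ratio: 13
Total dependency ratio: 40

0–14: 3 168 + 4 375 + 3 374 = 10 917
15–64: 4 099 + 4 484 + 3 398 + 3 317 + 4 389 + 4 050 + 3 932 + 4 692 + 4 443 + 3 629 = 40 433
65+: 3 367 + 1 709 = 5 076
Youth dependency ratio = 10 917 / 40 433 × 100 = 27
Old-age dependency ratio = 5 076 / 40 433 × 100 = 13
Total dependency ratio = (10 917 + 5 076) / 40 433 × 100 = 15 993 / 40 433 × 100 = 40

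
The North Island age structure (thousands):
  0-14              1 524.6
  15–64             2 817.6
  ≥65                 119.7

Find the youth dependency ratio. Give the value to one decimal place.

Youth dependency ratio = 1 524.6 / 2 817.6 × 100 = 54.1

Youth dependency ratio: 54.1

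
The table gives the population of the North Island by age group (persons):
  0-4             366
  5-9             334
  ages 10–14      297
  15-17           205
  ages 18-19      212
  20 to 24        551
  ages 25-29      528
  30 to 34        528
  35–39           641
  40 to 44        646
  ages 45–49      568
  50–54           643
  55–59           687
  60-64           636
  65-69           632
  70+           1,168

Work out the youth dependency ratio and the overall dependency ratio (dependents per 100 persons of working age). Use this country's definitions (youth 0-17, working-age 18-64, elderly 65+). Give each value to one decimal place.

0–17: 366 + 334 + 297 + 205 = 1,202
18–64: 212 + 551 + 528 + 528 + 641 + 646 + 568 + 643 + 687 + 636 = 5,640
65+: 632 + 1,168 = 1,800
Youth dependency ratio = 1,202 / 5,640 × 100 = 21.3
Total dependency ratio = (1,202 + 1,800) / 5,640 × 100 = 3,002 / 5,640 × 100 = 53.2

Youth dependency ratio: 21.3
Total dependency ratio: 53.2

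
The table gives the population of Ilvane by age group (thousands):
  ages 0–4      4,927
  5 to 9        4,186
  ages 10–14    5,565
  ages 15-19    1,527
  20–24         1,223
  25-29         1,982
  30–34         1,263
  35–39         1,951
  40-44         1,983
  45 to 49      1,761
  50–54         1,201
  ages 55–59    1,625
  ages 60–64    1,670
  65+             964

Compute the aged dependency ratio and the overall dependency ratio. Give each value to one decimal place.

0–14: 4,927 + 4,186 + 5,565 = 14,678
15–64: 1,527 + 1,223 + 1,982 + 1,263 + 1,951 + 1,983 + 1,761 + 1,201 + 1,625 + 1,670 = 16,186
65+: 964
Old-age dependency ratio = 964 / 16,186 × 100 = 6.0
Total dependency ratio = (14,678 + 964) / 16,186 × 100 = 15,642 / 16,186 × 100 = 96.6

Old-age dependency ratio: 6.0
Total dependency ratio: 96.6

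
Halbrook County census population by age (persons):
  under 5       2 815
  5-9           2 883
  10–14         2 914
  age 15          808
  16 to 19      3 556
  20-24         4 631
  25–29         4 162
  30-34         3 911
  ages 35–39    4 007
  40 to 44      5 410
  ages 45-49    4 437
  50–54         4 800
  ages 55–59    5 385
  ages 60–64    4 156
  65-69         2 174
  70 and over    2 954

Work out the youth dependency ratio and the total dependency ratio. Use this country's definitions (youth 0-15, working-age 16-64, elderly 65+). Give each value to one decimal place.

0–15: 2 815 + 2 883 + 2 914 + 808 = 9 420
16–64: 3 556 + 4 631 + 4 162 + 3 911 + 4 007 + 5 410 + 4 437 + 4 800 + 5 385 + 4 156 = 44 455
65+: 2 174 + 2 954 = 5 128
Youth dependency ratio = 9 420 / 44 455 × 100 = 21.2
Total dependency ratio = (9 420 + 5 128) / 44 455 × 100 = 14 548 / 44 455 × 100 = 32.7

Youth dependency ratio: 21.2
Total dependency ratio: 32.7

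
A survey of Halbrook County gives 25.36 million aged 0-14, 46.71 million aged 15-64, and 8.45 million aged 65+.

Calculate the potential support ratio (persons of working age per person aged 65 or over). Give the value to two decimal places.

Potential support ratio = 46.71 / 8.45 = 5.53

Potential support ratio: 5.53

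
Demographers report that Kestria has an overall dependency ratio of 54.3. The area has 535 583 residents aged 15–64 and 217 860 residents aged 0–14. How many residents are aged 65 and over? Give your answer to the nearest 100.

Total dependency ratio = (youth + elderly) / working-age × 100
54.3 = (217 860 + E) / 535 583 × 100
⇒ 73 000

Aged 65 and over: 73 000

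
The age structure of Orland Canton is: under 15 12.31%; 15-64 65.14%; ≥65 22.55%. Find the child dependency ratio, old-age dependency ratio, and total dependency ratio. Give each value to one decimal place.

Youth dependency ratio = 12.31 / 65.14 × 100 = 18.9
Old-age dependency ratio = 22.55 / 65.14 × 100 = 34.6
Total dependency ratio = (12.31 + 22.55) / 65.14 × 100 = 34.86 / 65.14 × 100 = 53.5

Youth dependency ratio: 18.9
Old-age dependency ratio: 34.6
Total dependency ratio: 53.5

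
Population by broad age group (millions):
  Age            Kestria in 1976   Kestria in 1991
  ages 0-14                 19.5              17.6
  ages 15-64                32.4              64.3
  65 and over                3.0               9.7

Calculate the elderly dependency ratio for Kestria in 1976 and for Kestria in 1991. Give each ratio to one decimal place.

Kestria in 1976: 3.0 / 32.4 × 100 = 9.3
Kestria in 1991: 9.7 / 64.3 × 100 = 15.1

Kestria in 1976: 9.3
Kestria in 1991: 15.1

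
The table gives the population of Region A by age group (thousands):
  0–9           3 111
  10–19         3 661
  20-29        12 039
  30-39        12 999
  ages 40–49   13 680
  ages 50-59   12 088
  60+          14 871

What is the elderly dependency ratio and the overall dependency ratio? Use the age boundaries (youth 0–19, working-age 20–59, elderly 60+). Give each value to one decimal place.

Old-age dependency ratio: 29.3
Total dependency ratio: 42.6

0–19: 3 111 + 3 661 = 6 772
20–59: 12 039 + 12 999 + 13 680 + 12 088 = 50 806
60+: 14 871
Old-age dependency ratio = 14 871 / 50 806 × 100 = 29.3
Total dependency ratio = (6 772 + 14 871) / 50 806 × 100 = 21 643 / 50 806 × 100 = 42.6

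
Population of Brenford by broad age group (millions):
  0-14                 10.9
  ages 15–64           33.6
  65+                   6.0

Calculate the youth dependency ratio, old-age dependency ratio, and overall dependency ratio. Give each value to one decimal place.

Youth dependency ratio: 32.4
Old-age dependency ratio: 17.9
Total dependency ratio: 50.3

Youth dependency ratio = 10.9 / 33.6 × 100 = 32.4
Old-age dependency ratio = 6.0 / 33.6 × 100 = 17.9
Total dependency ratio = (10.9 + 6.0) / 33.6 × 100 = 16.9 / 33.6 × 100 = 50.3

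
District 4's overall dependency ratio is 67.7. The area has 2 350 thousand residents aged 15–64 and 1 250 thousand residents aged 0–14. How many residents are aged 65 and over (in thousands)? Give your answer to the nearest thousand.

Aged 65 and over: 341

Total dependency ratio = (youth + elderly) / working-age × 100
67.7 = (1 250 + E) / 2 350 × 100
⇒ 341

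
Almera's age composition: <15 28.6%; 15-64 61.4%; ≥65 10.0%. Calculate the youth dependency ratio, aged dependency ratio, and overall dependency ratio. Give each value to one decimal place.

Youth dependency ratio = 28.6 / 61.4 × 100 = 46.6
Old-age dependency ratio = 10.0 / 61.4 × 100 = 16.3
Total dependency ratio = (28.6 + 10.0) / 61.4 × 100 = 38.6 / 61.4 × 100 = 62.9

Youth dependency ratio: 46.6
Old-age dependency ratio: 16.3
Total dependency ratio: 62.9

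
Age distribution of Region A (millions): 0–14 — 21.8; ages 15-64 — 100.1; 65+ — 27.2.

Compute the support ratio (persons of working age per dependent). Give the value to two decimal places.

Support ratio = 100.1 / (21.8 + 27.2) = 100.1 / 49.0 = 2.04

Support ratio: 2.04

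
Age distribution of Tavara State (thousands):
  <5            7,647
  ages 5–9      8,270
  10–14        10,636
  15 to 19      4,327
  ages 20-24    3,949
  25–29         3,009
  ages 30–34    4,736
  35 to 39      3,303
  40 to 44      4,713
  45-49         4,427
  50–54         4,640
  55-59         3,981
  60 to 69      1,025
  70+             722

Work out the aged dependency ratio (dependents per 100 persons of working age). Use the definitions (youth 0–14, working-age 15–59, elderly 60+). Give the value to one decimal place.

0–14: 7,647 + 8,270 + 10,636 = 26,553
15–59: 4,327 + 3,949 + 3,009 + 4,736 + 3,303 + 4,713 + 4,427 + 4,640 + 3,981 = 37,085
60+: 1,025 + 722 = 1,747
Old-age dependency ratio = 1,747 / 37,085 × 100 = 4.7

Old-age dependency ratio: 4.7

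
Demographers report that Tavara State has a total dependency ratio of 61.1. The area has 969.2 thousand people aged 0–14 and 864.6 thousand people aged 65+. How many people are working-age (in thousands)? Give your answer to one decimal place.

Working-age: 3001.3

Total dependency ratio = (youth + elderly) / working-age × 100
61.1 = (969.2 + 864.6) / W × 100
⇒ 3001.3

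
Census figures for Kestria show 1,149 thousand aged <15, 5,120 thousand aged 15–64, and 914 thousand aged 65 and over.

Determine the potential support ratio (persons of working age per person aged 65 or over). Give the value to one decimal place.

Potential support ratio = 5,120 / 914 = 5.6

Potential support ratio: 5.6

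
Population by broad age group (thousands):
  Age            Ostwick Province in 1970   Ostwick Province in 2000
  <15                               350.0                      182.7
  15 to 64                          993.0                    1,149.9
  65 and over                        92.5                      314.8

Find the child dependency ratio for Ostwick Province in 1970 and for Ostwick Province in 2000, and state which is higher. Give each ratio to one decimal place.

Ostwick Province in 1970: 350.0 / 993.0 × 100 = 35.2
Ostwick Province in 2000: 182.7 / 1,149.9 × 100 = 15.9

Ostwick Province in 1970: 35.2
Ostwick Province in 2000: 15.9
Higher: Ostwick Province in 1970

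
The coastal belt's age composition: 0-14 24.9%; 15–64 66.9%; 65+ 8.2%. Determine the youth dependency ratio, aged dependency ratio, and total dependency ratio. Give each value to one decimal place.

Youth dependency ratio: 37.2
Old-age dependency ratio: 12.3
Total dependency ratio: 49.5

Youth dependency ratio = 24.9 / 66.9 × 100 = 37.2
Old-age dependency ratio = 8.2 / 66.9 × 100 = 12.3
Total dependency ratio = (24.9 + 8.2) / 66.9 × 100 = 33.1 / 66.9 × 100 = 49.5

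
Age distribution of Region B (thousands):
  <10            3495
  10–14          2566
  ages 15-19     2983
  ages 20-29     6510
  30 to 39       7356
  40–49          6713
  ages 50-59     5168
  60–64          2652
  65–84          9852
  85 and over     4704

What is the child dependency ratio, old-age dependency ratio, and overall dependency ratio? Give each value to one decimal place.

0–14: 3495 + 2566 = 6061
15–64: 2983 + 6510 + 7356 + 6713 + 5168 + 2652 = 31382
65+: 9852 + 4704 = 14556
Youth dependency ratio = 6061 / 31382 × 100 = 19.3
Old-age dependency ratio = 14556 / 31382 × 100 = 46.4
Total dependency ratio = (6061 + 14556) / 31382 × 100 = 20617 / 31382 × 100 = 65.7

Youth dependency ratio: 19.3
Old-age dependency ratio: 46.4
Total dependency ratio: 65.7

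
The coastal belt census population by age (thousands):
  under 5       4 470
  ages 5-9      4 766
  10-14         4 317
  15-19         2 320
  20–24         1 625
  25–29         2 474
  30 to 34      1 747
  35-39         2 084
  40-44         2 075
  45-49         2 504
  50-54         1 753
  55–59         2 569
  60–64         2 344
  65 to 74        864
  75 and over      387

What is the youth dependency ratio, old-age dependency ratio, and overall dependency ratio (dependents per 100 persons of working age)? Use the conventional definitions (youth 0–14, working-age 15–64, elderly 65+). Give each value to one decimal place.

Youth dependency ratio: 63.1
Old-age dependency ratio: 5.8
Total dependency ratio: 68.9

0–14: 4 470 + 4 766 + 4 317 = 13 553
15–64: 2 320 + 1 625 + 2 474 + 1 747 + 2 084 + 2 075 + 2 504 + 1 753 + 2 569 + 2 344 = 21 495
65+: 864 + 387 = 1 251
Youth dependency ratio = 13 553 / 21 495 × 100 = 63.1
Old-age dependency ratio = 1 251 / 21 495 × 100 = 5.8
Total dependency ratio = (13 553 + 1 251) / 21 495 × 100 = 14 804 / 21 495 × 100 = 68.9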